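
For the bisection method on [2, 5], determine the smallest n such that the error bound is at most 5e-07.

We need (b-a)/2^n ≤ 5e-07
(5 - 2)/2^n ≤ 5e-07
3/2^n ≤ 5e-07
2^n ≥ 6000000
n ≥ log₂(6000000) = 22.52
n ≥ 23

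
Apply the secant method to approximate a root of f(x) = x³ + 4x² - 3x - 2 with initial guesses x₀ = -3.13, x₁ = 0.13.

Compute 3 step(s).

f(x) = x³ + 4x² - 3x - 2
x₀ = -3.13, x₁ = 0.13

Secant formula: x_{n+1} = x_n - f(x_n)(x_n - x_{n-1})/(f(x_n) - f(x_{n-1}))

Iteration 1:
  f(-3.130000) = 15.913303
  f(0.130000) = -2.320203
  x_2 = 0.130000 - (-2.320203)×(0.130000 - (-3.130000))/(-2.320203 - 15.913303)
       = -0.284833
Iteration 2:
  f(0.130000) = -2.320203
  f(-0.284833) = -0.844090
  x_3 = -0.284833 - (-0.844090)×(-0.284833 - 0.130000)/(-0.844090 - (-2.320203))
       = -0.522048
Iteration 3:
  f(-0.284833) = -0.844090
  f(-0.522048) = 0.514005
  x_4 = -0.522048 - 0.514005×(-0.522048 - (-0.284833))/(0.514005 - (-0.844090))
       = -0.432268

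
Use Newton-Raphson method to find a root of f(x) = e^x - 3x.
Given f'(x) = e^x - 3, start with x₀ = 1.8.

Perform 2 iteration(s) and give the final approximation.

f(x) = e^x - 3x
f'(x) = e^x - 3
x₀ = 1.8

Newton-Raphson formula: x_{n+1} = x_n - f(x_n)/f'(x_n)

Iteration 1:
  f(1.800000) = 0.649647
  f'(1.800000) = 3.049647
  x_1 = 1.800000 - 0.649647/3.049647 = 1.586976
Iteration 2:
  f(1.586976) = 0.128015
  f'(1.586976) = 1.888943
  x_2 = 1.586976 - 0.128015/1.888943 = 1.519206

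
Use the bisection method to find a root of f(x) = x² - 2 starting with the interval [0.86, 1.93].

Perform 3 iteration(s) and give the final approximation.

f(x) = x² - 2
Initial interval: [0.86, 1.93]

Iteration 1:
  c_1 = (0.860000 + 1.930000)/2 = 1.395000
  f(c_1) = f(1.395000) = -0.053975
  f(a) × f(c) ≥ 0, new interval: [1.395000, 1.930000]
Iteration 2:
  c_2 = (1.395000 + 1.930000)/2 = 1.662500
  f(c_2) = f(1.662500) = 0.763906
  f(a) × f(c) < 0, new interval: [1.395000, 1.662500]
Iteration 3:
  c_3 = (1.395000 + 1.662500)/2 = 1.528750
  f(c_3) = f(1.528750) = 0.337077
  f(a) × f(c) < 0, new interval: [1.395000, 1.528750]

After 3 iteration(s), the approximation is c_3 = 1.528750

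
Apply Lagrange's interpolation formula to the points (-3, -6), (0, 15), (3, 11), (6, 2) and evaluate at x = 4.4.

Lagrange interpolation formula:
P(x) = Σ yᵢ × Lᵢ(x)
where Lᵢ(x) = Π_{j≠i} (x - xⱼ)/(xᵢ - xⱼ)

L_0(4.4) = (4.4 - 0)/(-3 - 0) × (4.4 - 3)/(-3 - 3) × (4.4 - 6)/(-3 - 6) = 0.060840
L_1(4.4) = (4.4 - (-3))/(0 - (-3)) × (4.4 - 3)/(0 - 3) × (4.4 - 6)/(0 - 6) = -0.306963
L_2(4.4) = (4.4 - (-3))/(3 - (-3)) × (4.4 - 0)/(3 - 0) × (4.4 - 6)/(3 - 6) = 0.964741
L_3(4.4) = (4.4 - (-3))/(6 - (-3)) × (4.4 - 0)/(6 - 0) × (4.4 - 3)/(6 - 3) = 0.281383

P(4.4) = (-6)×L_0(4.4) + 15×L_1(4.4) + 11×L_2(4.4) + 2×L_3(4.4)
P(4.4) = 6.205432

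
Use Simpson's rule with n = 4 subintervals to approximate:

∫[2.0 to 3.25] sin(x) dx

f(x) = sin(x)
a = 2.0, b = 3.25, n = 4
h = (b - a)/n = 0.312500

Simpson's rule: (h/3)[f(x₀) + 4f(x₁) + 2f(x₂) + ... + f(xₙ)]

x_0 = 2.0000, f(x_0) = 0.909297, coefficient = 1
x_1 = 2.3125, f(x_1) = 0.737319, coefficient = 4
x_2 = 2.6250, f(x_2) = 0.493920, coefficient = 2
x_3 = 2.9375, f(x_3) = 0.202679, coefficient = 4
x_4 = 3.2500, f(x_4) = -0.108195, coefficient = 1

I ≈ (0.312500/3) × 5.548933 = 0.578014
Exact value: 0.577983
Error: 0.000031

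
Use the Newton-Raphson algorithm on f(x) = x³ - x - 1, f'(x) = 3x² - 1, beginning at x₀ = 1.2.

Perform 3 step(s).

f(x) = x³ - x - 1
f'(x) = 3x² - 1
x₀ = 1.2

Newton-Raphson formula: x_{n+1} = x_n - f(x_n)/f'(x_n)

Iteration 1:
  f(1.200000) = -0.472000
  f'(1.200000) = 3.320000
  x_1 = 1.200000 - (-0.472000)/3.320000 = 1.342169
Iteration 2:
  f(1.342169) = 0.075636
  f'(1.342169) = 4.404250
  x_2 = 1.342169 - 0.075636/4.404250 = 1.324995
Iteration 3:
  f(1.324995) = 0.001182
  f'(1.324995) = 4.266837
  x_3 = 1.324995 - 0.001182/4.266837 = 1.324718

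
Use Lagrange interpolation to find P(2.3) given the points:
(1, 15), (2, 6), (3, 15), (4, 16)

Lagrange interpolation formula:
P(x) = Σ yᵢ × Lᵢ(x)
where Lᵢ(x) = Π_{j≠i} (x - xⱼ)/(xᵢ - xⱼ)

L_0(2.3) = (2.3 - 2)/(1 - 2) × (2.3 - 3)/(1 - 3) × (2.3 - 4)/(1 - 4) = -0.059500
L_1(2.3) = (2.3 - 1)/(2 - 1) × (2.3 - 3)/(2 - 3) × (2.3 - 4)/(2 - 4) = 0.773500
L_2(2.3) = (2.3 - 1)/(3 - 1) × (2.3 - 2)/(3 - 2) × (2.3 - 4)/(3 - 4) = 0.331500
L_3(2.3) = (2.3 - 1)/(4 - 1) × (2.3 - 2)/(4 - 2) × (2.3 - 3)/(4 - 3) = -0.045500

P(2.3) = 15×L_0(2.3) + 6×L_1(2.3) + 15×L_2(2.3) + 16×L_3(2.3)
P(2.3) = 7.993000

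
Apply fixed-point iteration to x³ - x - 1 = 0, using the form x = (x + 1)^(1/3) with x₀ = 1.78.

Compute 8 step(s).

Equation: x³ - x - 1 = 0
Fixed-point form: x = (x + 1)^(1/3)
x₀ = 1.78

x_1 = g(1.780000) = 1.406096
x_2 = g(1.406096) = 1.339998
x_3 = g(1.339998) = 1.327614
x_4 = g(1.327614) = 1.325268
x_5 = g(1.325268) = 1.324822
x_6 = g(1.324822) = 1.324738
x_7 = g(1.324738) = 1.324722
x_8 = g(1.324722) = 1.324719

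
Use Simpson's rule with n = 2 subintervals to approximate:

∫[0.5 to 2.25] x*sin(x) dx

f(x) = x*sin(x)
a = 0.5, b = 2.25, n = 2
h = (b - a)/n = 0.875000

Simpson's rule: (h/3)[f(x₀) + 4f(x₁) + 2f(x₂) + ... + f(xₙ)]

x_0 = 0.5000, f(x_0) = 0.239713, coefficient = 1
x_1 = 1.3750, f(x_1) = 1.348728, coefficient = 4
x_2 = 2.2500, f(x_2) = 1.750665, coefficient = 1

I ≈ (0.875000/3) × 7.385289 = 2.154043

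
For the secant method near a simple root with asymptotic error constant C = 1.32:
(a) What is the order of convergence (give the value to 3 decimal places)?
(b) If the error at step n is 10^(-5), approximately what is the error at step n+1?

(a) Secant method has superlinear convergence with order φ = (1+√5)/2 ≈ 1.618.
    This means |e_{n+1}| ≈ C|e_n|^1.618.

(b) With |e_n| = 10^(-5) and C = 1.32:
    |e_{n+1}| ≈ 1.32 × (10^(-5))^1.618 = 1.32 × 10^(-8.09)

(a) ≈ 1.618 (golden ratio); (b) |e_{n+1}| ≈ 1.073e-08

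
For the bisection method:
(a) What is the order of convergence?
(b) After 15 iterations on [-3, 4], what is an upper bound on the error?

(a) Bisection has linear (order 1) convergence; the error is halved each step.

(b) Error bound = (b-a)/2^n = (4 - (-3))/2^{15}
    = 7/2^{15}

(a) 1 (linear); (b) error ≤ 2.14e-04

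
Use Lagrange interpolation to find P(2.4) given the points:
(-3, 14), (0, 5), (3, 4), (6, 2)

Lagrange interpolation formula:
P(x) = Σ yᵢ × Lᵢ(x)
where Lᵢ(x) = Π_{j≠i} (x - xⱼ)/(xᵢ - xⱼ)

L_0(2.4) = (2.4 - 0)/(-3 - 0) × (2.4 - 3)/(-3 - 3) × (2.4 - 6)/(-3 - 6) = -0.032000
L_1(2.4) = (2.4 - (-3))/(0 - (-3)) × (2.4 - 3)/(0 - 3) × (2.4 - 6)/(0 - 6) = 0.216000
L_2(2.4) = (2.4 - (-3))/(3 - (-3)) × (2.4 - 0)/(3 - 0) × (2.4 - 6)/(3 - 6) = 0.864000
L_3(2.4) = (2.4 - (-3))/(6 - (-3)) × (2.4 - 0)/(6 - 0) × (2.4 - 3)/(6 - 3) = -0.048000

P(2.4) = 14×L_0(2.4) + 5×L_1(2.4) + 4×L_2(2.4) + 2×L_3(2.4)
P(2.4) = 3.992000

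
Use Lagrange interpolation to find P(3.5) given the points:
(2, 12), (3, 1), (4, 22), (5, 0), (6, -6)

Lagrange interpolation formula:
P(x) = Σ yᵢ × Lᵢ(x)
where Lᵢ(x) = Π_{j≠i} (x - xⱼ)/(xᵢ - xⱼ)

L_0(3.5) = (3.5 - 3)/(2 - 3) × (3.5 - 4)/(2 - 4) × (3.5 - 5)/(2 - 5) × (3.5 - 6)/(2 - 6) = -0.039062
L_1(3.5) = (3.5 - 2)/(3 - 2) × (3.5 - 4)/(3 - 4) × (3.5 - 5)/(3 - 5) × (3.5 - 6)/(3 - 6) = 0.468750
L_2(3.5) = (3.5 - 2)/(4 - 2) × (3.5 - 3)/(4 - 3) × (3.5 - 5)/(4 - 5) × (3.5 - 6)/(4 - 6) = 0.703125
L_3(3.5) = (3.5 - 2)/(5 - 2) × (3.5 - 3)/(5 - 3) × (3.5 - 4)/(5 - 4) × (3.5 - 6)/(5 - 6) = -0.156250
L_4(3.5) = (3.5 - 2)/(6 - 2) × (3.5 - 3)/(6 - 3) × (3.5 - 4)/(6 - 4) × (3.5 - 5)/(6 - 5) = 0.023438

P(3.5) = 12×L_0(3.5) + 1×L_1(3.5) + 22×L_2(3.5) + 0×L_3(3.5) + (-6)×L_4(3.5)
P(3.5) = 15.328125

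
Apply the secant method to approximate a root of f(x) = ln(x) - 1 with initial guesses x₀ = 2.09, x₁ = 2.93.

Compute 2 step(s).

f(x) = ln(x) - 1
x₀ = 2.09, x₁ = 2.93

Secant formula: x_{n+1} = x_n - f(x_n)(x_n - x_{n-1})/(f(x_n) - f(x_{n-1}))

Iteration 1:
  f(2.090000) = -0.262836
  f(2.930000) = 0.075002
  x_2 = 2.930000 - 0.075002×(2.930000 - 2.090000)/(0.075002 - (-0.262836))
       = 2.743514
Iteration 2:
  f(2.930000) = 0.075002
  f(2.743514) = 0.009240
  x_3 = 2.743514 - 0.009240×(2.743514 - 2.930000)/(0.009240 - 0.075002)
       = 2.717313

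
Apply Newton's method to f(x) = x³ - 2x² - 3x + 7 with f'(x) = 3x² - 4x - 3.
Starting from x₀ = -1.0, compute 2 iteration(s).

f(x) = x³ - 2x² - 3x + 7
f'(x) = 3x² - 4x - 3
x₀ = -1.0

Newton-Raphson formula: x_{n+1} = x_n - f(x_n)/f'(x_n)

Iteration 1:
  f(-1.000000) = 7.000000
  f'(-1.000000) = 4.000000
  x_1 = -1.000000 - 7.000000/4.000000 = -2.750000
Iteration 2:
  f(-2.750000) = -20.671875
  f'(-2.750000) = 30.687500
  x_2 = -2.750000 - (-20.671875)/30.687500 = -2.076375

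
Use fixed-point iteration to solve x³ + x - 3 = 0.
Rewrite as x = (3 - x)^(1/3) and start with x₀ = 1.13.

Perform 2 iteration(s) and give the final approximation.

Equation: x³ + x - 3 = 0
Fixed-point form: x = (3 - x)^(1/3)
x₀ = 1.13

x_1 = g(1.130000) = 1.232009
x_2 = g(1.232009) = 1.209187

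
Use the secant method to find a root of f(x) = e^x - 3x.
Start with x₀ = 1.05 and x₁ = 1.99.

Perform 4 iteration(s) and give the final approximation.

f(x) = e^x - 3x
x₀ = 1.05, x₁ = 1.99

Secant formula: x_{n+1} = x_n - f(x_n)(x_n - x_{n-1})/(f(x_n) - f(x_{n-1}))

Iteration 1:
  f(1.050000) = -0.292349
  f(1.990000) = 1.345534
  x_2 = 1.990000 - 1.345534×(1.990000 - 1.050000)/(1.345534 - (-0.292349))
       = 1.217782
Iteration 2:
  f(1.990000) = 1.345534
  f(1.217782) = -0.273663
  x_3 = 1.217782 - (-0.273663)×(1.217782 - 1.990000)/(-0.273663 - 1.345534)
       = 1.348296
Iteration 3:
  f(1.217782) = -0.273663
  f(1.348296) = -0.194030
  x_4 = 1.348296 - (-0.194030)×(1.348296 - 1.217782)/(-0.194030 - (-0.273663))
       = 1.666301
Iteration 4:
  f(1.348296) = -0.194030
  f(1.666301) = 0.293650
  x_5 = 1.666301 - 0.293650×(1.666301 - 1.348296)/(0.293650 - (-0.194030))
       = 1.474818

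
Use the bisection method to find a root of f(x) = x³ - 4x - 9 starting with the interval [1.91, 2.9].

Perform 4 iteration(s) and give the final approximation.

f(x) = x³ - 4x - 9
Initial interval: [1.91, 2.9]

Iteration 1:
  c_1 = (1.910000 + 2.900000)/2 = 2.405000
  f(c_1) = f(2.405000) = -4.709420
  f(a) × f(c) ≥ 0, new interval: [2.405000, 2.900000]
Iteration 2:
  c_2 = (2.405000 + 2.900000)/2 = 2.652500
  f(c_2) = f(2.652500) = -0.947657
  f(a) × f(c) ≥ 0, new interval: [2.652500, 2.900000]
Iteration 3:
  c_3 = (2.652500 + 2.900000)/2 = 2.776250
  f(c_3) = f(2.776250) = 1.293125
  f(a) × f(c) < 0, new interval: [2.652500, 2.776250]
Iteration 4:
  c_4 = (2.652500 + 2.776250)/2 = 2.714375
  f(c_4) = f(2.714375) = 0.141558
  f(a) × f(c) < 0, new interval: [2.652500, 2.714375]

After 4 iteration(s), the approximation is c_4 = 2.714375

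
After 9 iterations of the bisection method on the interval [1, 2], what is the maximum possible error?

Bisection error bound: |error| ≤ (b-a)/2^n
|error| ≤ (2 - 1)/2^9 = 1/2^9
|error| ≤ 0.0019531250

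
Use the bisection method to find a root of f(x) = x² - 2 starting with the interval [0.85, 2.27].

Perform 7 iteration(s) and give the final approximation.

f(x) = x² - 2
Initial interval: [0.85, 2.27]

Iteration 1:
  c_1 = (0.850000 + 2.270000)/2 = 1.560000
  f(c_1) = f(1.560000) = 0.433600
  f(a) × f(c) < 0, new interval: [0.850000, 1.560000]
Iteration 2:
  c_2 = (0.850000 + 1.560000)/2 = 1.205000
  f(c_2) = f(1.205000) = -0.547975
  f(a) × f(c) ≥ 0, new interval: [1.205000, 1.560000]
Iteration 3:
  c_3 = (1.205000 + 1.560000)/2 = 1.382500
  f(c_3) = f(1.382500) = -0.088694
  f(a) × f(c) ≥ 0, new interval: [1.382500, 1.560000]
Iteration 4:
  c_4 = (1.382500 + 1.560000)/2 = 1.471250
  f(c_4) = f(1.471250) = 0.164577
  f(a) × f(c) < 0, new interval: [1.382500, 1.471250]
Iteration 5:
  c_5 = (1.382500 + 1.471250)/2 = 1.426875
  f(c_5) = f(1.426875) = 0.035972
  f(a) × f(c) < 0, new interval: [1.382500, 1.426875]
Iteration 6:
  c_6 = (1.382500 + 1.426875)/2 = 1.404688
  f(c_6) = f(1.404688) = -0.026853
  f(a) × f(c) ≥ 0, new interval: [1.404688, 1.426875]
Iteration 7:
  c_7 = (1.404688 + 1.426875)/2 = 1.415781
  f(c_7) = f(1.415781) = 0.004437
  f(a) × f(c) < 0, new interval: [1.404688, 1.415781]

After 7 iteration(s), the approximation is c_7 = 1.415781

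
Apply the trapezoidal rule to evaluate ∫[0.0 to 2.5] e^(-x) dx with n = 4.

f(x) = e^(-x)
a = 0.0, b = 2.5, n = 4
h = (b - a)/n = 0.625000

Trapezoidal rule: (h/2)[f(x₀) + 2f(x₁) + 2f(x₂) + ... + f(xₙ)]

x_0 = 0.0000, f(x_0) = 1.000000, coefficient = 1
x_1 = 0.6250, f(x_1) = 0.535261, coefficient = 2
x_2 = 1.2500, f(x_2) = 0.286505, coefficient = 2
x_3 = 1.8750, f(x_3) = 0.153355, coefficient = 2
x_4 = 2.5000, f(x_4) = 0.082085, coefficient = 1

I ≈ (0.625000/2) × 3.032327 = 0.947602
Exact value: 0.917915
Error: 0.029687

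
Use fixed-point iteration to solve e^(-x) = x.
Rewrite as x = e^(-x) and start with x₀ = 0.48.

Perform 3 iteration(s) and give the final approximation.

Equation: e^(-x) = x
Fixed-point form: x = e^(-x)
x₀ = 0.48

x_1 = g(0.480000) = 0.618783
x_2 = g(0.618783) = 0.538599
x_3 = g(0.538599) = 0.583565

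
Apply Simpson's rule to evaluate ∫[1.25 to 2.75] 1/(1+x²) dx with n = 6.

f(x) = 1/(1+x²)
a = 1.25, b = 2.75, n = 6
h = (b - a)/n = 0.250000

Simpson's rule: (h/3)[f(x₀) + 4f(x₁) + 2f(x₂) + ... + f(xₙ)]

x_0 = 1.2500, f(x_0) = 0.390244, coefficient = 1
x_1 = 1.5000, f(x_1) = 0.307692, coefficient = 4
x_2 = 1.7500, f(x_2) = 0.246154, coefficient = 2
x_3 = 2.0000, f(x_3) = 0.200000, coefficient = 4
x_4 = 2.2500, f(x_4) = 0.164948, coefficient = 2
x_5 = 2.5000, f(x_5) = 0.137931, coefficient = 4
x_6 = 2.7500, f(x_6) = 0.116788, coefficient = 1

I ≈ (0.250000/3) × 3.911730 = 0.325978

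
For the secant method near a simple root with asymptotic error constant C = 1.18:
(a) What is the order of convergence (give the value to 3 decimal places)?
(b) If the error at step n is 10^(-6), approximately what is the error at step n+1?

(a) Secant method has superlinear convergence with order φ = (1+√5)/2 ≈ 1.618.
    This means |e_{n+1}| ≈ C|e_n|^1.618.

(b) With |e_n| = 10^(-6) and C = 1.18:
    |e_{n+1}| ≈ 1.18 × (10^(-6))^1.618 = 1.18 × 10^(-9.71)

(a) ≈ 1.618 (golden ratio); (b) |e_{n+1}| ≈ 2.310e-10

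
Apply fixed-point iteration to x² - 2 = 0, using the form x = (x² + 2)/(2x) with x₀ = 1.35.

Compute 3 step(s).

Equation: x² - 2 = 0
Fixed-point form: x = (x² + 2)/(2x)
x₀ = 1.35

x_1 = g(1.350000) = 1.415741
x_2 = g(1.415741) = 1.414214
x_3 = g(1.414214) = 1.414214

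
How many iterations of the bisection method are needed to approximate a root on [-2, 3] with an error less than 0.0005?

We need (b-a)/2^n ≤ 0.0005
(3 - (-2))/2^n ≤ 0.0005
5/2^n ≤ 0.0005
2^n ≥ 10000
n ≥ log₂(10000) = 13.29
n ≥ 14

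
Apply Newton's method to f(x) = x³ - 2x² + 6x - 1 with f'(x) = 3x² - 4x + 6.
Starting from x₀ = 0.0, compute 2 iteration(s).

f(x) = x³ - 2x² + 6x - 1
f'(x) = 3x² - 4x + 6
x₀ = 0.0

Newton-Raphson formula: x_{n+1} = x_n - f(x_n)/f'(x_n)

Iteration 1:
  f(0.000000) = -1.000000
  f'(0.000000) = 6.000000
  x_1 = 0.000000 - (-1.000000)/6.000000 = 0.166667
Iteration 2:
  f(0.166667) = -0.050926
  f'(0.166667) = 5.416667
  x_2 = 0.166667 - (-0.050926)/5.416667 = 0.176068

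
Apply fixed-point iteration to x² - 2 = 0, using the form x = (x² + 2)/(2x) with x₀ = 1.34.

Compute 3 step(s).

Equation: x² - 2 = 0
Fixed-point form: x = (x² + 2)/(2x)
x₀ = 1.34

x_1 = g(1.340000) = 1.416269
x_2 = g(1.416269) = 1.414215
x_3 = g(1.414215) = 1.414214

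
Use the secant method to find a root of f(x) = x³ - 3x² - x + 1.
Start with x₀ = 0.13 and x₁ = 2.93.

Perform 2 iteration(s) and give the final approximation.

f(x) = x³ - 3x² - x + 1
x₀ = 0.13, x₁ = 2.93

Secant formula: x_{n+1} = x_n - f(x_n)(x_n - x_{n-1})/(f(x_n) - f(x_{n-1}))

Iteration 1:
  f(0.130000) = 0.821497
  f(2.930000) = -2.530943
  x_2 = 2.930000 - (-2.530943)×(2.930000 - 0.130000)/(-2.530943 - 0.821497)
       = 0.816125
Iteration 2:
  f(2.930000) = -2.530943
  f(0.816125) = -1.270715
  x_3 = 0.816125 - (-1.270715)×(0.816125 - 2.930000)/(-1.270715 - (-2.530943))
       = -1.315342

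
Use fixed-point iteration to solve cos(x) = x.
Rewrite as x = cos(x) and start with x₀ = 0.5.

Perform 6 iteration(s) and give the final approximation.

Equation: cos(x) = x
Fixed-point form: x = cos(x)
x₀ = 0.5

x_1 = g(0.500000) = 0.877583
x_2 = g(0.877583) = 0.639012
x_3 = g(0.639012) = 0.802685
x_4 = g(0.802685) = 0.694778
x_5 = g(0.694778) = 0.768196
x_6 = g(0.768196) = 0.719165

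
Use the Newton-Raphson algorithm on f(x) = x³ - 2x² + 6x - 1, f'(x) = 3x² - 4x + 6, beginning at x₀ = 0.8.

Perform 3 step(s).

f(x) = x³ - 2x² + 6x - 1
f'(x) = 3x² - 4x + 6
x₀ = 0.8

Newton-Raphson formula: x_{n+1} = x_n - f(x_n)/f'(x_n)

Iteration 1:
  f(0.800000) = 3.032000
  f'(0.800000) = 4.720000
  x_1 = 0.800000 - 3.032000/4.720000 = 0.157627
Iteration 2:
  f(0.157627) = -0.100013
  f'(0.157627) = 5.444030
  x_2 = 0.157627 - (-0.100013)/5.444030 = 0.175998
Iteration 3:
  f(0.175998) = -0.000509
  f'(0.175998) = 5.388933
  x_3 = 0.175998 - (-0.000509)/5.388933 = 0.176093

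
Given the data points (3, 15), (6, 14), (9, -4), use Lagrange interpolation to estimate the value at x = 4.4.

Lagrange interpolation formula:
P(x) = Σ yᵢ × Lᵢ(x)
where Lᵢ(x) = Π_{j≠i} (x - xⱼ)/(xᵢ - xⱼ)

L_0(4.4) = (4.4 - 6)/(3 - 6) × (4.4 - 9)/(3 - 9) = 0.408889
L_1(4.4) = (4.4 - 3)/(6 - 3) × (4.4 - 9)/(6 - 9) = 0.715556
L_2(4.4) = (4.4 - 3)/(9 - 3) × (4.4 - 6)/(9 - 6) = -0.124444

P(4.4) = 15×L_0(4.4) + 14×L_1(4.4) + (-4)×L_2(4.4)
P(4.4) = 16.648889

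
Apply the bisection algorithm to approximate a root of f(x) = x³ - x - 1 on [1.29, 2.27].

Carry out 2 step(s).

f(x) = x³ - x - 1
Initial interval: [1.29, 2.27]

Iteration 1:
  c_1 = (1.290000 + 2.270000)/2 = 1.780000
  f(c_1) = f(1.780000) = 2.859752
  f(a) × f(c) < 0, new interval: [1.290000, 1.780000]
Iteration 2:
  c_2 = (1.290000 + 1.780000)/2 = 1.535000
  f(c_2) = f(1.535000) = 1.081805
  f(a) × f(c) < 0, new interval: [1.290000, 1.535000]

After 2 iteration(s), the approximation is c_2 = 1.535000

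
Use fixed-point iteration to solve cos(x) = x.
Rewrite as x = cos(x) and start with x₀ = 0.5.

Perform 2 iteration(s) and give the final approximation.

Equation: cos(x) = x
Fixed-point form: x = cos(x)
x₀ = 0.5

x_1 = g(0.500000) = 0.877583
x_2 = g(0.877583) = 0.639012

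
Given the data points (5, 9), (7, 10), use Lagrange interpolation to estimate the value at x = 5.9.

Lagrange interpolation formula:
P(x) = Σ yᵢ × Lᵢ(x)
where Lᵢ(x) = Π_{j≠i} (x - xⱼ)/(xᵢ - xⱼ)

L_0(5.9) = (5.9 - 7)/(5 - 7) = 0.550000
L_1(5.9) = (5.9 - 5)/(7 - 5) = 0.450000

P(5.9) = 9×L_0(5.9) + 10×L_1(5.9)
P(5.9) = 9.450000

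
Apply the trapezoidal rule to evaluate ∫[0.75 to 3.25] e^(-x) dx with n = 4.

f(x) = e^(-x)
a = 0.75, b = 3.25, n = 4
h = (b - a)/n = 0.625000

Trapezoidal rule: (h/2)[f(x₀) + 2f(x₁) + 2f(x₂) + ... + f(xₙ)]

x_0 = 0.7500, f(x_0) = 0.472367, coefficient = 1
x_1 = 1.3750, f(x_1) = 0.252840, coefficient = 2
x_2 = 2.0000, f(x_2) = 0.135335, coefficient = 2
x_3 = 2.6250, f(x_3) = 0.072440, coefficient = 2
x_4 = 3.2500, f(x_4) = 0.038774, coefficient = 1

I ≈ (0.625000/2) × 1.432370 = 0.447616
Exact value: 0.433592
Error: 0.014023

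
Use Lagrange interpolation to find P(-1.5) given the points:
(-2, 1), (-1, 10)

Lagrange interpolation formula:
P(x) = Σ yᵢ × Lᵢ(x)
where Lᵢ(x) = Π_{j≠i} (x - xⱼ)/(xᵢ - xⱼ)

L_0(-1.5) = (-1.5 - (-1))/(-2 - (-1)) = 0.500000
L_1(-1.5) = (-1.5 - (-2))/(-1 - (-2)) = 0.500000

P(-1.5) = 1×L_0(-1.5) + 10×L_1(-1.5)
P(-1.5) = 5.500000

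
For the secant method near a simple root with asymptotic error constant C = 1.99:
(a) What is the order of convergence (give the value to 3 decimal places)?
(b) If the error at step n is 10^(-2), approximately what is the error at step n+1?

(a) Secant method has superlinear convergence with order φ = (1+√5)/2 ≈ 1.618.
    This means |e_{n+1}| ≈ C|e_n|^1.618.

(b) With |e_n| = 10^(-2) and C = 1.99:
    |e_{n+1}| ≈ 1.99 × (10^(-2))^1.618 = 1.99 × 10^(-3.24)

(a) ≈ 1.618 (golden ratio); (b) |e_{n+1}| ≈ 1.156e-03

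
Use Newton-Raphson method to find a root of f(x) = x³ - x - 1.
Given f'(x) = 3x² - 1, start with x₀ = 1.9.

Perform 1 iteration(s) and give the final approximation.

f(x) = x³ - x - 1
f'(x) = 3x² - 1
x₀ = 1.9

Newton-Raphson formula: x_{n+1} = x_n - f(x_n)/f'(x_n)

Iteration 1:
  f(1.900000) = 3.959000
  f'(1.900000) = 9.830000
  x_1 = 1.900000 - 3.959000/9.830000 = 1.497253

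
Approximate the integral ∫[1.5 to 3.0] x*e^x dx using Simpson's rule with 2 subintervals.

f(x) = x*e^x
a = 1.5, b = 3.0, n = 2
h = (b - a)/n = 0.750000

Simpson's rule: (h/3)[f(x₀) + 4f(x₁) + 2f(x₂) + ... + f(xₙ)]

x_0 = 1.5000, f(x_0) = 6.722534, coefficient = 1
x_1 = 2.2500, f(x_1) = 21.347406, coefficient = 4
x_2 = 3.0000, f(x_2) = 60.256611, coefficient = 1

I ≈ (0.750000/3) × 152.368767 = 38.092192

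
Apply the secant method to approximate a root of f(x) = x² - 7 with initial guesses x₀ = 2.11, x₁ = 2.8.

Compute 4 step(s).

f(x) = x² - 7
x₀ = 2.11, x₁ = 2.8

Secant formula: x_{n+1} = x_n - f(x_n)(x_n - x_{n-1})/(f(x_n) - f(x_{n-1}))

Iteration 1:
  f(2.110000) = -2.547900
  f(2.800000) = 0.840000
  x_2 = 2.800000 - 0.840000×(2.800000 - 2.110000)/(0.840000 - (-2.547900))
       = 2.628921
Iteration 2:
  f(2.800000) = 0.840000
  f(2.628921) = -0.088777
  x_3 = 2.628921 - (-0.088777)×(2.628921 - 2.800000)/(-0.088777 - 0.840000)
       = 2.645273
Iteration 3:
  f(2.628921) = -0.088777
  f(2.645273) = -0.002530
  x_4 = 2.645273 - (-0.002530)×(2.645273 - 2.628921)/(-0.002530 - (-0.088777))
       = 2.645753
Iteration 4:
  f(2.645273) = -0.002530
  f(2.645753) = 0.000008
  x_5 = 2.645753 - 0.000008×(2.645753 - 2.645273)/(0.000008 - (-0.002530))
       = 2.645751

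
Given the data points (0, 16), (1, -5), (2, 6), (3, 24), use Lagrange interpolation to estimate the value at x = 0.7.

Lagrange interpolation formula:
P(x) = Σ yᵢ × Lᵢ(x)
where Lᵢ(x) = Π_{j≠i} (x - xⱼ)/(xᵢ - xⱼ)

L_0(0.7) = (0.7 - 1)/(0 - 1) × (0.7 - 2)/(0 - 2) × (0.7 - 3)/(0 - 3) = 0.149500
L_1(0.7) = (0.7 - 0)/(1 - 0) × (0.7 - 2)/(1 - 2) × (0.7 - 3)/(1 - 3) = 1.046500
L_2(0.7) = (0.7 - 0)/(2 - 0) × (0.7 - 1)/(2 - 1) × (0.7 - 3)/(2 - 3) = -0.241500
L_3(0.7) = (0.7 - 0)/(3 - 0) × (0.7 - 1)/(3 - 1) × (0.7 - 2)/(3 - 2) = 0.045500

P(0.7) = 16×L_0(0.7) + (-5)×L_1(0.7) + 6×L_2(0.7) + 24×L_3(0.7)
P(0.7) = -3.197500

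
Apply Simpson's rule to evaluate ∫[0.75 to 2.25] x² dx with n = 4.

f(x) = x²
a = 0.75, b = 2.25, n = 4
h = (b - a)/n = 0.375000

Simpson's rule: (h/3)[f(x₀) + 4f(x₁) + 2f(x₂) + ... + f(xₙ)]

x_0 = 0.7500, f(x_0) = 0.562500, coefficient = 1
x_1 = 1.1250, f(x_1) = 1.265625, coefficient = 4
x_2 = 1.5000, f(x_2) = 2.250000, coefficient = 2
x_3 = 1.8750, f(x_3) = 3.515625, coefficient = 4
x_4 = 2.2500, f(x_4) = 5.062500, coefficient = 1

I ≈ (0.375000/3) × 29.250000 = 3.656250
Exact value: 3.656250
Error: 0.000000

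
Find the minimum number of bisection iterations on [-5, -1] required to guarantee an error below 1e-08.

We need (b-a)/2^n ≤ 1e-08
(-1 - (-5))/2^n ≤ 1e-08
4/2^n ≤ 1e-08
2^n ≥ 400000000
n ≥ log₂(400000000) = 28.58
n ≥ 29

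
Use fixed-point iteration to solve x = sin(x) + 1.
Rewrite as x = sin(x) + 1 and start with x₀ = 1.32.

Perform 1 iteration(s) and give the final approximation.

Equation: x = sin(x) + 1
Fixed-point form: x = sin(x) + 1
x₀ = 1.32

x_1 = g(1.320000) = 1.968715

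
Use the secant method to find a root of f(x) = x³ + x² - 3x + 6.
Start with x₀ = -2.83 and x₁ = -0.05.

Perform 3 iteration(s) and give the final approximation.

f(x) = x³ + x² - 3x + 6
x₀ = -2.83, x₁ = -0.05

Secant formula: x_{n+1} = x_n - f(x_n)(x_n - x_{n-1})/(f(x_n) - f(x_{n-1}))

Iteration 1:
  f(-2.830000) = -0.166287
  f(-0.050000) = 6.152375
  x_2 = -0.050000 - 6.152375×(-0.050000 - (-2.830000))/(6.152375 - (-0.166287))
       = -2.756839
Iteration 2:
  f(-0.050000) = 6.152375
  f(-2.756839) = 0.918253
  x_3 = -2.756839 - 0.918253×(-2.756839 - (-0.050000))/(0.918253 - 6.152375)
       = -3.231716
Iteration 3:
  f(-2.756839) = 0.918253
  f(-3.231716) = -7.612874
  x_4 = -3.231716 - (-7.612874)×(-3.231716 - (-2.756839))/(-7.612874 - 0.918253)
       = -2.807953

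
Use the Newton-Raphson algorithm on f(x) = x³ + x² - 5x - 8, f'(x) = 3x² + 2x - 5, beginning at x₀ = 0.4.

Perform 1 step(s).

f(x) = x³ + x² - 5x - 8
f'(x) = 3x² + 2x - 5
x₀ = 0.4

Newton-Raphson formula: x_{n+1} = x_n - f(x_n)/f'(x_n)

Iteration 1:
  f(0.400000) = -9.776000
  f'(0.400000) = -3.720000
  x_1 = 0.400000 - (-9.776000)/(-3.720000) = -2.227957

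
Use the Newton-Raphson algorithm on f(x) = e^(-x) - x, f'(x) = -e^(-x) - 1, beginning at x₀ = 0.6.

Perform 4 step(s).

f(x) = e^(-x) - x
f'(x) = -e^(-x) - 1
x₀ = 0.6

Newton-Raphson formula: x_{n+1} = x_n - f(x_n)/f'(x_n)

Iteration 1:
  f(0.600000) = -0.051188
  f'(0.600000) = -1.548812
  x_1 = 0.600000 - (-0.051188)/(-1.548812) = 0.566950
Iteration 2:
  f(0.566950) = 0.000303
  f'(0.566950) = -1.567253
  x_2 = 0.566950 - 0.000303/(-1.567253) = 0.567143
Iteration 3:
  f(0.567143) = 0.000000
  f'(0.567143) = -1.567143
  x_3 = 0.567143 - 0.000000/(-1.567143) = 0.567143
Iteration 4:
  f(0.567143) = 0.000000
  f'(0.567143) = -1.567143
  x_4 = 0.567143 - 0.000000/(-1.567143) = 0.567143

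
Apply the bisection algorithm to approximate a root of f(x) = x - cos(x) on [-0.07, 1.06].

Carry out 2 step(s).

f(x) = x - cos(x)
Initial interval: [-0.07, 1.06]

Iteration 1:
  c_1 = (-0.070000 + 1.060000)/2 = 0.495000
  f(c_1) = f(0.495000) = -0.384969
  f(a) × f(c) ≥ 0, new interval: [0.495000, 1.060000]
Iteration 2:
  c_2 = (0.495000 + 1.060000)/2 = 0.777500
  f(c_2) = f(0.777500) = 0.064830
  f(a) × f(c) < 0, new interval: [0.495000, 0.777500]

After 2 iteration(s), the approximation is c_2 = 0.777500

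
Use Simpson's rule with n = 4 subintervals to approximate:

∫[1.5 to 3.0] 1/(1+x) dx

f(x) = 1/(1+x)
a = 1.5, b = 3.0, n = 4
h = (b - a)/n = 0.375000

Simpson's rule: (h/3)[f(x₀) + 4f(x₁) + 2f(x₂) + ... + f(xₙ)]

x_0 = 1.5000, f(x_0) = 0.400000, coefficient = 1
x_1 = 1.8750, f(x_1) = 0.347826, coefficient = 4
x_2 = 2.2500, f(x_2) = 0.307692, coefficient = 2
x_3 = 2.6250, f(x_3) = 0.275862, coefficient = 4
x_4 = 3.0000, f(x_4) = 0.250000, coefficient = 1

I ≈ (0.375000/3) × 3.760137 = 0.470017
Exact value: 0.470004
Error: 0.000014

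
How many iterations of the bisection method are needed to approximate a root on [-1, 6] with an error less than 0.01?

We need (b-a)/2^n ≤ 0.01
(6 - (-1))/2^n ≤ 0.01
7/2^n ≤ 0.01
2^n ≥ 700
n ≥ log₂(700) = 9.45
n ≥ 10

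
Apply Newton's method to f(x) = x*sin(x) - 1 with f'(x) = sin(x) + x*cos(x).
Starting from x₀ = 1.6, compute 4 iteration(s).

f(x) = x*sin(x) - 1
f'(x) = sin(x) + x*cos(x)
x₀ = 1.6

Newton-Raphson formula: x_{n+1} = x_n - f(x_n)/f'(x_n)

Iteration 1:
  f(1.600000) = 0.599318
  f'(1.600000) = 0.952854
  x_1 = 1.600000 - 0.599318/0.952854 = 0.971029
Iteration 2:
  f(0.971029) = -0.198448
  f'(0.971029) = 1.373565
  x_2 = 0.971029 - (-0.198448)/1.373565 = 1.115505
Iteration 3:
  f(1.115505) = 0.001872
  f'(1.115505) = 1.388647
  x_3 = 1.115505 - 0.001872/1.388647 = 1.114157
Iteration 4:
  f(1.114157) = 0.000000
  f'(1.114157) = 1.388809
  x_4 = 1.114157 - 0.000000/1.388809 = 1.114157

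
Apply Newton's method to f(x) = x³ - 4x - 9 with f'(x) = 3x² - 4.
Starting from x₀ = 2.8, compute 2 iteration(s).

f(x) = x³ - 4x - 9
f'(x) = 3x² - 4
x₀ = 2.8

Newton-Raphson formula: x_{n+1} = x_n - f(x_n)/f'(x_n)

Iteration 1:
  f(2.800000) = 1.752000
  f'(2.800000) = 19.520000
  x_1 = 2.800000 - 1.752000/19.520000 = 2.710246
Iteration 2:
  f(2.710246) = 0.066946
  f'(2.710246) = 18.036299
  x_2 = 2.710246 - 0.066946/18.036299 = 2.706534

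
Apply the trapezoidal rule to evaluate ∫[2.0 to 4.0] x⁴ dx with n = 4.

f(x) = x⁴
a = 2.0, b = 4.0, n = 4
h = (b - a)/n = 0.500000

Trapezoidal rule: (h/2)[f(x₀) + 2f(x₁) + 2f(x₂) + ... + f(xₙ)]

x_0 = 2.0000, f(x_0) = 16.000000, coefficient = 1
x_1 = 2.5000, f(x_1) = 39.062500, coefficient = 2
x_2 = 3.0000, f(x_2) = 81.000000, coefficient = 2
x_3 = 3.5000, f(x_3) = 150.062500, coefficient = 2
x_4 = 4.0000, f(x_4) = 256.000000, coefficient = 1

I ≈ (0.500000/2) × 812.250000 = 203.062500
Exact value: 198.400000
Error: 4.662500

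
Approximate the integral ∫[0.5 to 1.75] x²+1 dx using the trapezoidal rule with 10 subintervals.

f(x) = x²+1
a = 0.5, b = 1.75, n = 10
h = (b - a)/n = 0.125000

Trapezoidal rule: (h/2)[f(x₀) + 2f(x₁) + 2f(x₂) + ... + f(xₙ)]

x_0 = 0.5000, f(x_0) = 1.250000, coefficient = 1
x_1 = 0.6250, f(x_1) = 1.390625, coefficient = 2
x_2 = 0.7500, f(x_2) = 1.562500, coefficient = 2
x_3 = 0.8750, f(x_3) = 1.765625, coefficient = 2
x_4 = 1.0000, f(x_4) = 2.000000, coefficient = 2
x_5 = 1.1250, f(x_5) = 2.265625, coefficient = 2
x_6 = 1.2500, f(x_6) = 2.562500, coefficient = 2
x_7 = 1.3750, f(x_7) = 2.890625, coefficient = 2
x_8 = 1.5000, f(x_8) = 3.250000, coefficient = 2
x_9 = 1.6250, f(x_9) = 3.640625, coefficient = 2
x_10 = 1.7500, f(x_10) = 4.062500, coefficient = 1

I ≈ (0.125000/2) × 47.968750 = 2.998047
Exact value: 2.994792
Error: 0.003255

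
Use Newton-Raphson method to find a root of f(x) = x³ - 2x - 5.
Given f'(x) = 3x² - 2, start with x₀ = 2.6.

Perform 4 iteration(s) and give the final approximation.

f(x) = x³ - 2x - 5
f'(x) = 3x² - 2
x₀ = 2.6

Newton-Raphson formula: x_{n+1} = x_n - f(x_n)/f'(x_n)

Iteration 1:
  f(2.600000) = 7.376000
  f'(2.600000) = 18.280000
  x_1 = 2.600000 - 7.376000/18.280000 = 2.196499
Iteration 2:
  f(2.196499) = 1.204247
  f'(2.196499) = 12.473822
  x_2 = 2.196499 - 1.204247/12.473822 = 2.099957
Iteration 3:
  f(2.099957) = 0.060517
  f'(2.099957) = 11.229458
  x_3 = 2.099957 - 0.060517/11.229458 = 2.094568
Iteration 4:
  f(2.094568) = 0.000183
  f'(2.094568) = 11.161644
  x_4 = 2.094568 - 0.000183/11.161644 = 2.094551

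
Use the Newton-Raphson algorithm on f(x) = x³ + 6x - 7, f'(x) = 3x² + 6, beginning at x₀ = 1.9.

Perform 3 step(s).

f(x) = x³ + 6x - 7
f'(x) = 3x² + 6
x₀ = 1.9

Newton-Raphson formula: x_{n+1} = x_n - f(x_n)/f'(x_n)

Iteration 1:
  f(1.900000) = 11.259000
  f'(1.900000) = 16.830000
  x_1 = 1.900000 - 11.259000/16.830000 = 1.231016
Iteration 2:
  f(1.231016) = 2.251579
  f'(1.231016) = 10.546201
  x_2 = 1.231016 - 2.251579/10.546201 = 1.017519
Iteration 3:
  f(1.017519) = 0.158601
  f'(1.017519) = 9.106037
  x_3 = 1.017519 - 0.158601/9.106037 = 1.000102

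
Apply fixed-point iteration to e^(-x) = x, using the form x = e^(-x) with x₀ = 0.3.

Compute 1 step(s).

Equation: e^(-x) = x
Fixed-point form: x = e^(-x)
x₀ = 0.3

x_1 = g(0.300000) = 0.740818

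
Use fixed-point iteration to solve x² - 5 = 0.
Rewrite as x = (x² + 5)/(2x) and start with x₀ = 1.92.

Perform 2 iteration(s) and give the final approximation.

Equation: x² - 5 = 0
Fixed-point form: x = (x² + 5)/(2x)
x₀ = 1.92

x_1 = g(1.920000) = 2.262083
x_2 = g(2.262083) = 2.236218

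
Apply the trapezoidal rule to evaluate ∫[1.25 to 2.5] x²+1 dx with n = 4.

f(x) = x²+1
a = 1.25, b = 2.5, n = 4
h = (b - a)/n = 0.312500

Trapezoidal rule: (h/2)[f(x₀) + 2f(x₁) + 2f(x₂) + ... + f(xₙ)]

x_0 = 1.2500, f(x_0) = 2.562500, coefficient = 1
x_1 = 1.5625, f(x_1) = 3.441406, coefficient = 2
x_2 = 1.8750, f(x_2) = 4.515625, coefficient = 2
x_3 = 2.1875, f(x_3) = 5.785156, coefficient = 2
x_4 = 2.5000, f(x_4) = 7.250000, coefficient = 1

I ≈ (0.312500/2) × 37.296875 = 5.827637
Exact value: 5.807292
Error: 0.020345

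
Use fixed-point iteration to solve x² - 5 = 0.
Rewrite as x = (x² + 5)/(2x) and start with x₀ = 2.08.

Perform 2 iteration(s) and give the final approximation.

Equation: x² - 5 = 0
Fixed-point form: x = (x² + 5)/(2x)
x₀ = 2.08

x_1 = g(2.080000) = 2.241923
x_2 = g(2.241923) = 2.236076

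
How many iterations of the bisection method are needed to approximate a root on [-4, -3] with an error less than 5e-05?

We need (b-a)/2^n ≤ 5e-05
(-3 - (-4))/2^n ≤ 5e-05
1/2^n ≤ 5e-05
2^n ≥ 20000
n ≥ log₂(20000) = 14.29
n ≥ 15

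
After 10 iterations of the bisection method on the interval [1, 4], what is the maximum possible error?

Bisection error bound: |error| ≤ (b-a)/2^n
|error| ≤ (4 - 1)/2^10 = 3/2^10
|error| ≤ 0.0029296875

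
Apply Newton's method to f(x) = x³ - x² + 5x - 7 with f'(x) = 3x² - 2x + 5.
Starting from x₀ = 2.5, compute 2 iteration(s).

f(x) = x³ - x² + 5x - 7
f'(x) = 3x² - 2x + 5
x₀ = 2.5

Newton-Raphson formula: x_{n+1} = x_n - f(x_n)/f'(x_n)

Iteration 1:
  f(2.500000) = 14.875000
  f'(2.500000) = 18.750000
  x_1 = 2.500000 - 14.875000/18.750000 = 1.706667
Iteration 2:
  f(1.706667) = 3.591649
  f'(1.706667) = 10.324800
  x_2 = 1.706667 - 3.591649/10.324800 = 1.358800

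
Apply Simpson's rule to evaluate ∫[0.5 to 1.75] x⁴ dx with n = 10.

f(x) = x⁴
a = 0.5, b = 1.75, n = 10
h = (b - a)/n = 0.125000

Simpson's rule: (h/3)[f(x₀) + 4f(x₁) + 2f(x₂) + ... + f(xₙ)]

x_0 = 0.5000, f(x_0) = 0.062500, coefficient = 1
x_1 = 0.6250, f(x_1) = 0.152588, coefficient = 4
x_2 = 0.7500, f(x_2) = 0.316406, coefficient = 2
x_3 = 0.8750, f(x_3) = 0.586182, coefficient = 4
x_4 = 1.0000, f(x_4) = 1.000000, coefficient = 2
x_5 = 1.1250, f(x_5) = 1.601807, coefficient = 4
x_6 = 1.2500, f(x_6) = 2.441406, coefficient = 2
x_7 = 1.3750, f(x_7) = 3.574463, coefficient = 4
x_8 = 1.5000, f(x_8) = 5.062500, coefficient = 2
x_9 = 1.6250, f(x_9) = 6.972900, coefficient = 4
x_10 = 1.7500, f(x_10) = 9.378906, coefficient = 1

I ≈ (0.125000/3) × 78.633789 = 3.276408
Exact value: 3.276367
Error: 0.000041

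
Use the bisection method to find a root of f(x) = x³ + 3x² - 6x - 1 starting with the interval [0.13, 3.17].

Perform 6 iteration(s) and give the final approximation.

f(x) = x³ + 3x² - 6x - 1
Initial interval: [0.13, 3.17]

Iteration 1:
  c_1 = (0.130000 + 3.170000)/2 = 1.650000
  f(c_1) = f(1.650000) = 1.759625
  f(a) × f(c) < 0, new interval: [0.130000, 1.650000]
Iteration 2:
  c_2 = (0.130000 + 1.650000)/2 = 0.890000
  f(c_2) = f(0.890000) = -3.258731
  f(a) × f(c) ≥ 0, new interval: [0.890000, 1.650000]
Iteration 3:
  c_3 = (0.890000 + 1.650000)/2 = 1.270000
  f(c_3) = f(1.270000) = -1.732917
  f(a) × f(c) ≥ 0, new interval: [1.270000, 1.650000]
Iteration 4:
  c_4 = (1.270000 + 1.650000)/2 = 1.460000
  f(c_4) = f(1.460000) = -0.253064
  f(a) × f(c) ≥ 0, new interval: [1.460000, 1.650000]
Iteration 5:
  c_5 = (1.460000 + 1.650000)/2 = 1.555000
  f(c_5) = f(1.555000) = 0.684104
  f(a) × f(c) < 0, new interval: [1.460000, 1.555000]
Iteration 6:
  c_6 = (1.460000 + 1.555000)/2 = 1.507500
  f(c_6) = f(1.507500) = 0.198547
  f(a) × f(c) < 0, new interval: [1.460000, 1.507500]

After 6 iteration(s), the approximation is c_6 = 1.507500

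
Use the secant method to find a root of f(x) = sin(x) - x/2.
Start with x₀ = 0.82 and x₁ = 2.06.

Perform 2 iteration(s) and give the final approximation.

f(x) = sin(x) - x/2
x₀ = 0.82, x₁ = 2.06

Secant formula: x_{n+1} = x_n - f(x_n)(x_n - x_{n-1})/(f(x_n) - f(x_{n-1}))

Iteration 1:
  f(0.820000) = 0.321146
  f(2.060000) = -0.147293
  x_2 = 2.060000 - (-0.147293)×(2.060000 - 0.820000)/(-0.147293 - 0.321146)
       = 1.670103
Iteration 2:
  f(2.060000) = -0.147293
  f(1.670103) = 0.160022
  x_3 = 1.670103 - 0.160022×(1.670103 - 2.060000)/(0.160022 - (-0.147293))
       = 1.873126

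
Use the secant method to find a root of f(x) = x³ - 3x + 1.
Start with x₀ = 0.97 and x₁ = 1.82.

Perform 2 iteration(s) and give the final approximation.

f(x) = x³ - 3x + 1
x₀ = 0.97, x₁ = 1.82

Secant formula: x_{n+1} = x_n - f(x_n)(x_n - x_{n-1})/(f(x_n) - f(x_{n-1}))

Iteration 1:
  f(0.970000) = -0.997327
  f(1.820000) = 1.568568
  x_2 = 1.820000 - 1.568568×(1.820000 - 0.970000)/(1.568568 - (-0.997327))
       = 1.300383
Iteration 2:
  f(1.820000) = 1.568568
  f(1.300383) = -0.702207
  x_3 = 1.300383 - (-0.702207)×(1.300383 - 1.820000)/(-0.702207 - 1.568568)
       = 1.461068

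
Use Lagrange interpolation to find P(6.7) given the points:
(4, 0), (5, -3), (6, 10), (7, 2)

Lagrange interpolation formula:
P(x) = Σ yᵢ × Lᵢ(x)
where Lᵢ(x) = Π_{j≠i} (x - xⱼ)/(xᵢ - xⱼ)

L_0(6.7) = (6.7 - 5)/(4 - 5) × (6.7 - 6)/(4 - 6) × (6.7 - 7)/(4 - 7) = 0.059500
L_1(6.7) = (6.7 - 4)/(5 - 4) × (6.7 - 6)/(5 - 6) × (6.7 - 7)/(5 - 7) = -0.283500
L_2(6.7) = (6.7 - 4)/(6 - 4) × (6.7 - 5)/(6 - 5) × (6.7 - 7)/(6 - 7) = 0.688500
L_3(6.7) = (6.7 - 4)/(7 - 4) × (6.7 - 5)/(7 - 5) × (6.7 - 6)/(7 - 6) = 0.535500

P(6.7) = 0×L_0(6.7) + (-3)×L_1(6.7) + 10×L_2(6.7) + 2×L_3(6.7)
P(6.7) = 8.806500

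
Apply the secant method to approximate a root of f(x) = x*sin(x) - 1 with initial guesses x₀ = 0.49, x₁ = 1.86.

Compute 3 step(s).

f(x) = x*sin(x) - 1
x₀ = 0.49, x₁ = 1.86

Secant formula: x_{n+1} = x_n - f(x_n)(x_n - x_{n-1})/(f(x_n) - f(x_{n-1}))

Iteration 1:
  f(0.490000) = -0.769393
  f(1.860000) = 0.782757
  x_2 = 1.860000 - 0.782757×(1.860000 - 0.490000)/(0.782757 - (-0.769393))
       = 1.169102
Iteration 2:
  f(1.860000) = 0.782757
  f(1.169102) = 0.076042
  x_3 = 1.169102 - 0.076042×(1.169102 - 1.860000)/(0.076042 - 0.782757)
       = 1.094762
Iteration 3:
  f(1.169102) = 0.076042
  f(1.094762) = -0.026954
  x_4 = 1.094762 - (-0.026954)×(1.094762 - 1.169102)/(-0.026954 - 0.076042)
       = 1.114217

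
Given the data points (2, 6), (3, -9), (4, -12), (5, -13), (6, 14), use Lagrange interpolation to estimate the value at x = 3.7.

Lagrange interpolation formula:
P(x) = Σ yᵢ × Lᵢ(x)
where Lᵢ(x) = Π_{j≠i} (x - xⱼ)/(xᵢ - xⱼ)

L_0(3.7) = (3.7 - 3)/(2 - 3) × (3.7 - 4)/(2 - 4) × (3.7 - 5)/(2 - 5) × (3.7 - 6)/(2 - 6) = -0.026162
L_1(3.7) = (3.7 - 2)/(3 - 2) × (3.7 - 4)/(3 - 4) × (3.7 - 5)/(3 - 5) × (3.7 - 6)/(3 - 6) = 0.254150
L_2(3.7) = (3.7 - 2)/(4 - 2) × (3.7 - 3)/(4 - 3) × (3.7 - 5)/(4 - 5) × (3.7 - 6)/(4 - 6) = 0.889525
L_3(3.7) = (3.7 - 2)/(5 - 2) × (3.7 - 3)/(5 - 3) × (3.7 - 4)/(5 - 4) × (3.7 - 6)/(5 - 6) = -0.136850
L_4(3.7) = (3.7 - 2)/(6 - 2) × (3.7 - 3)/(6 - 3) × (3.7 - 4)/(6 - 4) × (3.7 - 5)/(6 - 5) = 0.019337

P(3.7) = 6×L_0(3.7) + (-9)×L_1(3.7) + (-12)×L_2(3.7) + (-13)×L_3(3.7) + 14×L_4(3.7)
P(3.7) = -11.068850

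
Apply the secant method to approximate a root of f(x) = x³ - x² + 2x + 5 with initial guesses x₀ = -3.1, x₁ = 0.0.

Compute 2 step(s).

f(x) = x³ - x² + 2x + 5
x₀ = -3.1, x₁ = 0.0

Secant formula: x_{n+1} = x_n - f(x_n)(x_n - x_{n-1})/(f(x_n) - f(x_{n-1}))

Iteration 1:
  f(-3.100000) = -40.601000
  f(0.000000) = 5.000000
  x_2 = 0.000000 - 5.000000×(0.000000 - (-3.100000))/(5.000000 - (-40.601000))
       = -0.339905
Iteration 2:
  f(0.000000) = 5.000000
  f(-0.339905) = 4.165384
  x_3 = -0.339905 - 4.165384×(-0.339905 - 0.000000)/(4.165384 - 5.000000)
       = -2.036295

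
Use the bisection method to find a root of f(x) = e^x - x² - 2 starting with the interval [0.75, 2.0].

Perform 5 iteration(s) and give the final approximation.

f(x) = e^x - x² - 2
Initial interval: [0.75, 2.0]

Iteration 1:
  c_1 = (0.750000 + 2.000000)/2 = 1.375000
  f(c_1) = f(1.375000) = 0.064452
  f(a) × f(c) < 0, new interval: [0.750000, 1.375000]
Iteration 2:
  c_2 = (0.750000 + 1.375000)/2 = 1.062500
  f(c_2) = f(1.062500) = -0.235310
  f(a) × f(c) ≥ 0, new interval: [1.062500, 1.375000]
Iteration 3:
  c_3 = (1.062500 + 1.375000)/2 = 1.218750
  f(c_3) = f(1.218750) = -0.102395
  f(a) × f(c) ≥ 0, new interval: [1.218750, 1.375000]
Iteration 4:
  c_4 = (1.218750 + 1.375000)/2 = 1.296875
  f(c_4) = f(1.296875) = -0.024037
  f(a) × f(c) ≥ 0, new interval: [1.296875, 1.375000]
Iteration 5:
  c_5 = (1.296875 + 1.375000)/2 = 1.335938
  f(c_5) = f(1.335938) = 0.018831
  f(a) × f(c) < 0, new interval: [1.296875, 1.335938]

After 5 iteration(s), the approximation is c_5 = 1.335938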